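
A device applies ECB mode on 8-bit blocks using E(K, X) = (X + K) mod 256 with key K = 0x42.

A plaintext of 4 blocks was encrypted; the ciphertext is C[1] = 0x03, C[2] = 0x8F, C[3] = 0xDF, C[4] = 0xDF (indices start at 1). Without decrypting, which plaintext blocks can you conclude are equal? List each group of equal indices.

P[3] = P[4]

ECB encrypts each block independently with the same key, so equal ciphertext blocks imply equal plaintext blocks.
C[3] = C[4] = 0xDF, so P[3] = P[4].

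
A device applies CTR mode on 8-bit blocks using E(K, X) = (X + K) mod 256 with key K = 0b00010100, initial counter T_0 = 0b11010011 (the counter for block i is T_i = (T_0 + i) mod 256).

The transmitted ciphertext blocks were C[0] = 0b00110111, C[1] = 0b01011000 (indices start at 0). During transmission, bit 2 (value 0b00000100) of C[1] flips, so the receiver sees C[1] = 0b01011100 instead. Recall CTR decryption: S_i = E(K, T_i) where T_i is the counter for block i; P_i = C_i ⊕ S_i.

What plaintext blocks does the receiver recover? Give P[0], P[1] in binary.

P[0] = 0b11010000, P[1] = 0b10110100

Only C[1] changed, to 0b01011100. In CTR, a change in C_i flips the same bit in P_i only; the keystream is unaffected. Decrypting the received ciphertext:
P[0]: T = 0b11010011, S = E(K, T) = 0b11100111; 0b00110111 ⊕ 0b11100111 = 0b11010000.
P[1]: T = 0b11010100, S = E(K, T) = 0b11101000; 0b01011100 ⊕ 0b11101000 = 0b10110100.
Blocks that differ from the original plaintext: P[1].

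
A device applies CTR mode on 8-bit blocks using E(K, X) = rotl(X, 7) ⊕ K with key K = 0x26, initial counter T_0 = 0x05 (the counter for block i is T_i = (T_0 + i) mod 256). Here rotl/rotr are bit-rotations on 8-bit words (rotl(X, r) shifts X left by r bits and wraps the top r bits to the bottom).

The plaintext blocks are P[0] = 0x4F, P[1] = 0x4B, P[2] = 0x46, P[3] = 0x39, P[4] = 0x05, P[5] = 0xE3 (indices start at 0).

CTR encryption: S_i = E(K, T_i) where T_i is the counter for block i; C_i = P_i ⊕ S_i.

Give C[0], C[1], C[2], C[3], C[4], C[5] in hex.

C[0]: T = 0x05, S = E(K, T) = 0xA4; 0x4F ⊕ 0xA4 = 0xEB.
C[1]: T = 0x06, S = E(K, T) = 0x25; 0x4B ⊕ 0x25 = 0x6E.
C[2]: T = 0x07, S = E(K, T) = 0xA5; 0x46 ⊕ 0xA5 = 0xE3.
C[3]: T = 0x08, S = E(K, T) = 0x22; 0x39 ⊕ 0x22 = 0x1B.
C[4]: T = 0x09, S = E(K, T) = 0xA2; 0x05 ⊕ 0xA2 = 0xA7.
C[5]: T = 0x0A, S = E(K, T) = 0x23; 0xE3 ⊕ 0x23 = 0xC0.

C[0] = 0xEB, C[1] = 0x6E, C[2] = 0xE3, C[3] = 0x1B, C[4] = 0xA7, C[5] = 0xC0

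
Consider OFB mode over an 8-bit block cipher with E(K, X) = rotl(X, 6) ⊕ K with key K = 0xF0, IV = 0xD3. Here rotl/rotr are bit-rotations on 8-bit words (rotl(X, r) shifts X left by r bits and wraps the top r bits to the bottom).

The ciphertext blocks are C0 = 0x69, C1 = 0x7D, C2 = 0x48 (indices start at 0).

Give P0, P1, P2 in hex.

OFB decryption: S_i = E(K, S_{i−1}) with S_{−1} = IV; P_i = C_i ⊕ S_i.
P0: S = E(K, 0xD3) = 0x04; 0x69 ⊕ 0x04 = 0x6D.
P1: S = E(K, 0x04) = 0xF1; 0x7D ⊕ 0xF1 = 0x8C.
P2: S = E(K, 0xF1) = 0x8C; 0x48 ⊕ 0x8C = 0xC4.

P0 = 0x6D, P1 = 0x8C, P2 = 0xC4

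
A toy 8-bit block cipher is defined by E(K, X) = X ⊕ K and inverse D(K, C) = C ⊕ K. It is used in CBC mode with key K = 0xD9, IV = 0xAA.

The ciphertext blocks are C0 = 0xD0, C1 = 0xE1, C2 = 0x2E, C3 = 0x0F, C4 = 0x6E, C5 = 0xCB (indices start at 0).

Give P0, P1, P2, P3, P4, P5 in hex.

CBC decryption: P_i = D(K, C_i) ⊕ C_{i−1}, with C_{−1} = IV.
P0: D(K, 0xD0) = 0x09; 0x09 ⊕ 0xAA = 0xA3.
P1: D(K, 0xE1) = 0x38; 0x38 ⊕ 0xD0 = 0xE8.
P2: D(K, 0x2E) = 0xF7; 0xF7 ⊕ 0xE1 = 0x16.
P3: D(K, 0x0F) = 0xD6; 0xD6 ⊕ 0x2E = 0xF8.
P4: D(K, 0x6E) = 0xB7; 0xB7 ⊕ 0x0F = 0xB8.
P5: D(K, 0xCB) = 0x12; 0x12 ⊕ 0x6E = 0x7C.

P0 = 0xA3, P1 = 0xE8, P2 = 0x16, P3 = 0xF8, P4 = 0xB8, P5 = 0x7C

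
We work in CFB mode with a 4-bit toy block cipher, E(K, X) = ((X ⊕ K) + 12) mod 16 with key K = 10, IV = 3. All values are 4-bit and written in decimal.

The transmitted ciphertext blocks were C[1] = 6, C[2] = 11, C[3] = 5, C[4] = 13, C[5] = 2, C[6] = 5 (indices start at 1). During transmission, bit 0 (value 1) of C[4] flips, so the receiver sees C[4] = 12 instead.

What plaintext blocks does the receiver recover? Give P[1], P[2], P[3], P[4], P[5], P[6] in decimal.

P[1] = 3, P[2] = 3, P[3] = 8, P[4] = 7, P[5] = 0, P[6] = 1

CFB decryption: P_i = C_i ⊕ E(K, C_{i−1}), with C_{0} = IV.
Only C[4] changed, to 12. In CFB, a change in C_i flips the same bit in P_i and garbles P_{i+1}. Decrypting the received ciphertext:
P[1]: E(K, 3) = 5; 6 ⊕ 5 = 3.
P[2]: E(K, 6) = 8; 11 ⊕ 8 = 3.
P[3]: E(K, 11) = 13; 5 ⊕ 13 = 8.
P[4]: E(K, 5) = 11; 12 ⊕ 11 = 7.
P[5]: E(K, 12) = 2; 2 ⊕ 2 = 0.
P[6]: E(K, 2) = 4; 5 ⊕ 4 = 1.
Blocks that differ from the original plaintext: P[4], P[5].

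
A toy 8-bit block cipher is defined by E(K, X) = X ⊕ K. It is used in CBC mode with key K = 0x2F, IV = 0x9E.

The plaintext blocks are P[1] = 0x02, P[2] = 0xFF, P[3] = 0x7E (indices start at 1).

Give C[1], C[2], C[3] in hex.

CBC encryption: C_i = E(K, P_i ⊕ C_{i−1}), with C_{0} = IV.
C[1]: P[1] ⊕ 0x9E = 0x9C; E(K, 0x9C) = 0xB3.
C[2]: P[2] ⊕ 0xB3 = 0x4C; E(K, 0x4C) = 0x63.
C[3]: P[3] ⊕ 0x63 = 0x1D; E(K, 0x1D) = 0x32.

C[1] = 0xB3, C[2] = 0x63, C[3] = 0x32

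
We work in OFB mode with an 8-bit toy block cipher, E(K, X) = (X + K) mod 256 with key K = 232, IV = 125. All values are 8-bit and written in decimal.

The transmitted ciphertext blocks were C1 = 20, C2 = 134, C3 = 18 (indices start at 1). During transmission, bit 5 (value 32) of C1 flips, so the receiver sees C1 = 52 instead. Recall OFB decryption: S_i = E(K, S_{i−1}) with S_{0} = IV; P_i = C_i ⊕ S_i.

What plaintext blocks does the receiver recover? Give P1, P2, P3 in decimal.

Only C1 changed, to 52. In OFB, a change in C_i flips the same bit in P_i only; the keystream is unaffected. Decrypting the received ciphertext:
P1: S = E(K, 125) = 101; 52 ⊕ 101 = 81.
P2: S = E(K, 101) = 77; 134 ⊕ 77 = 203.
P3: S = E(K, 77) = 53; 18 ⊕ 53 = 39.
Blocks that differ from the original plaintext: P1.

P1 = 81, P2 = 203, P3 = 39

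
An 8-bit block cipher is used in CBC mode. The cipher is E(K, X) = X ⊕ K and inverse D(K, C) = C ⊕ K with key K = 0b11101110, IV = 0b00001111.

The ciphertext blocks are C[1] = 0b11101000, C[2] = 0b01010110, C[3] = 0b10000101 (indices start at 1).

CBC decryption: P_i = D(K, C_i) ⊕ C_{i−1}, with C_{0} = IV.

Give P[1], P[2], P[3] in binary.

P[1] = 0b00001001, P[2] = 0b01010000, P[3] = 0b00111101

P[1]: D(K, 0b11101000) = 0b00000110; 0b00000110 ⊕ 0b00001111 = 0b00001001.
P[2]: D(K, 0b01010110) = 0b10111000; 0b10111000 ⊕ 0b11101000 = 0b01010000.
P[3]: D(K, 0b10000101) = 0b01101011; 0b01101011 ⊕ 0b01010110 = 0b00111101.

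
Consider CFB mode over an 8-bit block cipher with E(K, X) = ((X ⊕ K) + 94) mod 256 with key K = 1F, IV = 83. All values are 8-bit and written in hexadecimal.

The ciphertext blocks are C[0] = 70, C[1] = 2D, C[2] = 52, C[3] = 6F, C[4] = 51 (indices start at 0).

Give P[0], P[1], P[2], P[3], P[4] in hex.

P[0] = 40, P[1] = 2E, P[2] = 94, P[3] = 8E, P[4] = 55

CFB decryption: P_i = C_i ⊕ E(K, C_{i−1}), with C_{−1} = IV.
P[0]: E(K, 83) = 30; 70 ⊕ 30 = 40.
P[1]: E(K, 70) = 03; 2D ⊕ 03 = 2E.
P[2]: E(K, 2D) = C6; 52 ⊕ C6 = 94.
P[3]: E(K, 52) = E1; 6F ⊕ E1 = 8E.
P[4]: E(K, 6F) = 04; 51 ⊕ 04 = 55.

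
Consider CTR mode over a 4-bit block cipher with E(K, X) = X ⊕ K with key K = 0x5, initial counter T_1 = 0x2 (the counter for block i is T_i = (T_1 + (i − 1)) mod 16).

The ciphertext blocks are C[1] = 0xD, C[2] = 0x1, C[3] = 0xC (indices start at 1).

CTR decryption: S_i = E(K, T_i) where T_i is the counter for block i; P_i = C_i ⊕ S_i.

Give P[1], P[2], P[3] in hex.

P[1]: T = 0x2, S = E(K, T) = 0x7; 0xD ⊕ 0x7 = 0xA.
P[2]: T = 0x3, S = E(K, T) = 0x6; 0x1 ⊕ 0x6 = 0x7.
P[3]: T = 0x4, S = E(K, T) = 0x1; 0xC ⊕ 0x1 = 0xD.

P[1] = 0xA, P[2] = 0x7, P[3] = 0xD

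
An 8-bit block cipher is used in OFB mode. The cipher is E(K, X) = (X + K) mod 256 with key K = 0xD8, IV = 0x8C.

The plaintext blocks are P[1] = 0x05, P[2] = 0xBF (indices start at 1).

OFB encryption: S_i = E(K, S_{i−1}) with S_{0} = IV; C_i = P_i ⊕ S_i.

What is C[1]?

C[1]: S = E(K, 0x8C) = 0x64; 0x05 ⊕ 0x64 = 0x61.

C[1] = 0x61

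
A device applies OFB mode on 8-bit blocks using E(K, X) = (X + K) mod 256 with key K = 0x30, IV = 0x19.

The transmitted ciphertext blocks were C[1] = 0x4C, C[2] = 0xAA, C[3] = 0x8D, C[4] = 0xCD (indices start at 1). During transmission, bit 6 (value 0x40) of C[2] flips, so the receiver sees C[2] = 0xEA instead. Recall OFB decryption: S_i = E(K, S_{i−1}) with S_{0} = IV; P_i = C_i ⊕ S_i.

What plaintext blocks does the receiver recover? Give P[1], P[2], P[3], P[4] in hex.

P[1] = 0x05, P[2] = 0x93, P[3] = 0x24, P[4] = 0x14

Only C[2] changed, to 0xEA. In OFB, a change in C_i flips the same bit in P_i only; the keystream is unaffected. Decrypting the received ciphertext:
P[1]: S = E(K, 0x19) = 0x49; 0x4C ⊕ 0x49 = 0x05.
P[2]: S = E(K, 0x49) = 0x79; 0xEA ⊕ 0x79 = 0x93.
P[3]: S = E(K, 0x79) = 0xA9; 0x8D ⊕ 0xA9 = 0x24.
P[4]: S = E(K, 0xA9) = 0xD9; 0xCD ⊕ 0xD9 = 0x14.
Blocks that differ from the original plaintext: P[2].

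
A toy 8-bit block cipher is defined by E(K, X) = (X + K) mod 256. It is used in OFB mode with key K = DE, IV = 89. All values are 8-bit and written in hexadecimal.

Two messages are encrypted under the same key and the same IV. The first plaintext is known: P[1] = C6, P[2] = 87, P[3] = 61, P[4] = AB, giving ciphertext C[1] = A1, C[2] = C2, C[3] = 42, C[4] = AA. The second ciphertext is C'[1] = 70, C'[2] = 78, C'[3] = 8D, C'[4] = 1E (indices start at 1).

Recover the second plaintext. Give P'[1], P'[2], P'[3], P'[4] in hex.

In OFB with a reused IV, both messages share the same keystream S_i, so C_i ⊕ C'_i = P_i ⊕ P'_i and thus P'_i = P_i ⊕ C_i ⊕ C'_i.
P'[1]: C6 ⊕ A1 ⊕ 70 = 17.
P'[2]: 87 ⊕ C2 ⊕ 78 = 3D.
P'[3]: 61 ⊕ 42 ⊕ 8D = AE.
P'[4]: AB ⊕ AA ⊕ 1E = 1F.

P'[1] = 17, P'[2] = 3D, P'[3] = AE, P'[4] = 1F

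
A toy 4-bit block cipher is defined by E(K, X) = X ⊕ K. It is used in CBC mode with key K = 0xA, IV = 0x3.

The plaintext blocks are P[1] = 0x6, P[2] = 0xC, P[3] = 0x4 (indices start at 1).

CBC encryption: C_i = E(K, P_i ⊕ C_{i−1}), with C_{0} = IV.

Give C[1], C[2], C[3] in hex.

C[1] = 0xF, C[2] = 0x9, C[3] = 0x7

C[1]: P[1] ⊕ 0x3 = 0x5; E(K, 0x5) = 0xF.
C[2]: P[2] ⊕ 0xF = 0x3; E(K, 0x3) = 0x9.
C[3]: P[3] ⊕ 0x9 = 0xD; E(K, 0xD) = 0x7.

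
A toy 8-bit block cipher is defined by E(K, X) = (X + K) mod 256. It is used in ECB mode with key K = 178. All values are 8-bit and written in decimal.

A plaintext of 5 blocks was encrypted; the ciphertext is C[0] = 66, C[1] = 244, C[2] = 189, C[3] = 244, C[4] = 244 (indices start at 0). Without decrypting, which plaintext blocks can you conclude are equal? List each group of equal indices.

ECB encrypts each block independently with the same key, so equal ciphertext blocks imply equal plaintext blocks.
C[1] = C[3] = C[4] = 244, so P[1] = P[3] = P[4].

P[1] = P[3] = P[4]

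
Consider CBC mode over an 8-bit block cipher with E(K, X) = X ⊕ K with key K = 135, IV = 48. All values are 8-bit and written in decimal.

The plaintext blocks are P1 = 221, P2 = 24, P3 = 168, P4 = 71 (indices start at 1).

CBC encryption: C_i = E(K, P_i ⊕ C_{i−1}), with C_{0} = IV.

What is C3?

C3 = 218

C1: P1 ⊕ 48 = 237; E(K, 237) = 106.
C2: P2 ⊕ 106 = 114; E(K, 114) = 245.
C3: P3 ⊕ 245 = 93; E(K, 93) = 218.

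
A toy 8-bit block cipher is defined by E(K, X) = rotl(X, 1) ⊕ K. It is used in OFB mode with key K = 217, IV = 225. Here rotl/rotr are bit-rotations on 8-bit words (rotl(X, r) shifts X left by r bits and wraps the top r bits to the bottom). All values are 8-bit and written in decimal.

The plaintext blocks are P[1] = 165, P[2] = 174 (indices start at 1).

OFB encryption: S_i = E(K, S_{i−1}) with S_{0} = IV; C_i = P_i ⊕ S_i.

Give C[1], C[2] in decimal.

C[1] = 191, C[2] = 67

C[1]: S = E(K, 225) = 26; 165 ⊕ 26 = 191.
C[2]: S = E(K, 26) = 237; 174 ⊕ 237 = 67.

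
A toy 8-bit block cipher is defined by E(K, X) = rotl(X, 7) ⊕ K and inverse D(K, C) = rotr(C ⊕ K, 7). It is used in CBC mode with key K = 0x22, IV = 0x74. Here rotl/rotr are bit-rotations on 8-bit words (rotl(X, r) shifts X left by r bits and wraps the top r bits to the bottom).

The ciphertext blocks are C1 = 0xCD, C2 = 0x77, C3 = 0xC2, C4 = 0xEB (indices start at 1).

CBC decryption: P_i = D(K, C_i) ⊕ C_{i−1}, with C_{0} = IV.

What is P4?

P4: D(K, 0xEB) = 0x93; 0x93 ⊕ 0xC2 = 0x51.

P4 = 0x51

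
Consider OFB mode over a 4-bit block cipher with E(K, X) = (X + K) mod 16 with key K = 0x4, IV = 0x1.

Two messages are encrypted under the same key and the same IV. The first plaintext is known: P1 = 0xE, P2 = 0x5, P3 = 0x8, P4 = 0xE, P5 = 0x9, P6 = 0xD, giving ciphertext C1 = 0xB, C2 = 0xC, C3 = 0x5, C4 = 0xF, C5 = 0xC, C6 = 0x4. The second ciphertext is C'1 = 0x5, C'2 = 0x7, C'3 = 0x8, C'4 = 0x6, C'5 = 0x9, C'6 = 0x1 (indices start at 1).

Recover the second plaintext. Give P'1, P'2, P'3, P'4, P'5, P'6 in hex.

P'1 = 0x0, P'2 = 0xE, P'3 = 0x5, P'4 = 0x7, P'5 = 0xC, P'6 = 0x8

In OFB with a reused IV, both messages share the same keystream S_i, so C_i ⊕ C'_i = P_i ⊕ P'_i and thus P'_i = P_i ⊕ C_i ⊕ C'_i.
P'1: 0xE ⊕ 0xB ⊕ 0x5 = 0x0.
P'2: 0x5 ⊕ 0xC ⊕ 0x7 = 0xE.
P'3: 0x8 ⊕ 0x5 ⊕ 0x8 = 0x5.
P'4: 0xE ⊕ 0xF ⊕ 0x6 = 0x7.
P'5: 0x9 ⊕ 0xC ⊕ 0x9 = 0xC.
P'6: 0xD ⊕ 0x4 ⊕ 0x1 = 0x8.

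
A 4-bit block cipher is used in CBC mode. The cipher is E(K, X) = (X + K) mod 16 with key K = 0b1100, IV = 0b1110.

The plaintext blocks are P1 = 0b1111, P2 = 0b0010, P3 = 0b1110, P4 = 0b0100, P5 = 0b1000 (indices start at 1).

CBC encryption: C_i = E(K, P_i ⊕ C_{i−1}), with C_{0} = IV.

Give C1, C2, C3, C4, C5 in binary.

C1 = 0b1101, C2 = 0b1011, C3 = 0b0001, C4 = 0b0001, C5 = 0b0101

C1: P1 ⊕ 0b1110 = 0b0001; E(K, 0b0001) = 0b1101.
C2: P2 ⊕ 0b1101 = 0b1111; E(K, 0b1111) = 0b1011.
C3: P3 ⊕ 0b1011 = 0b0101; E(K, 0b0101) = 0b0001.
C4: P4 ⊕ 0b0001 = 0b0101; E(K, 0b0101) = 0b0001.
C5: P5 ⊕ 0b0001 = 0b1001; E(K, 0b1001) = 0b0101.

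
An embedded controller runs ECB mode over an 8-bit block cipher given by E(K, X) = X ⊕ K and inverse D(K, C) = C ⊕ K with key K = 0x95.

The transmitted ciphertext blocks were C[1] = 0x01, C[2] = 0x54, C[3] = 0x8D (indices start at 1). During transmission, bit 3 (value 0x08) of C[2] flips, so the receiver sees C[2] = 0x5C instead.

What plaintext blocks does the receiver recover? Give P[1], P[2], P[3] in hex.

ECB decryption: P_i = D(K, C_i).
Only C[2] changed, to 0x5C. In ECB, a change in C_i affects only P_i. Decrypting the received ciphertext:
P[1]: D(K, 0x01) = 0x94.
P[2]: D(K, 0x5C) = 0xC9.
P[3]: D(K, 0x8D) = 0x18.
Blocks that differ from the original plaintext: P[2].

P[1] = 0x94, P[2] = 0xC9, P[3] = 0x18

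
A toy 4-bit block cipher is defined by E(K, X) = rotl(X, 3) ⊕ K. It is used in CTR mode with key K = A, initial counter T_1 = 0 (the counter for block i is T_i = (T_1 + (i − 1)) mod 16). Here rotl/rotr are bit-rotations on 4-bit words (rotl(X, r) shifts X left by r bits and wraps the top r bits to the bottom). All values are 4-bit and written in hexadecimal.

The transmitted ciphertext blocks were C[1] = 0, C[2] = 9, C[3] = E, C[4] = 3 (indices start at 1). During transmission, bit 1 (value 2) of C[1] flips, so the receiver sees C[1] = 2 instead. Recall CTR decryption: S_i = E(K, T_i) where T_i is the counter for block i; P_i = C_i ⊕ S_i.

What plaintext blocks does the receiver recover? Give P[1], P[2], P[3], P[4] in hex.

Only C[1] changed, to 2. In CTR, a change in C_i flips the same bit in P_i only; the keystream is unaffected. Decrypting the received ciphertext:
P[1]: T = 0, S = E(K, T) = A; 2 ⊕ A = 8.
P[2]: T = 1, S = E(K, T) = 2; 9 ⊕ 2 = B.
P[3]: T = 2, S = E(K, T) = B; E ⊕ B = 5.
P[4]: T = 3, S = E(K, T) = 3; 3 ⊕ 3 = 0.
Blocks that differ from the original plaintext: P[1].

P[1] = 8, P[2] = B, P[3] = 5, P[4] = 0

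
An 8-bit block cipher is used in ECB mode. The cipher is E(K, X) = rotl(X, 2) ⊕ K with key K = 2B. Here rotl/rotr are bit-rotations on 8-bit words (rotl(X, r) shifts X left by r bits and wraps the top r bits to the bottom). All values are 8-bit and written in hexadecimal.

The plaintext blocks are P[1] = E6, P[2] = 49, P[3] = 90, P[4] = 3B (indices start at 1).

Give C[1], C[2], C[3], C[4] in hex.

ECB encryption: C_i = E(K, P_i).
C[1]: E(K, E6) = B0.
C[2]: E(K, 49) = 0E.
C[3]: E(K, 90) = 69.
C[4]: E(K, 3B) = C7.

C[1] = B0, C[2] = 0E, C[3] = 69, C[4] = C7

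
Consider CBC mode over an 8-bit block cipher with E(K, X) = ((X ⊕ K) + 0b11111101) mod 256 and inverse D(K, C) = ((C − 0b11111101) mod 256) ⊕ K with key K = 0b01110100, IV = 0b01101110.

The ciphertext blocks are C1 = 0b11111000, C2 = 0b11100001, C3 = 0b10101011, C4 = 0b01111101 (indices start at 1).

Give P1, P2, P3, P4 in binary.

CBC decryption: P_i = D(K, C_i) ⊕ C_{i−1}, with C_{0} = IV.
P1: D(K, 0b11111000) = 0b10001111; 0b10001111 ⊕ 0b01101110 = 0b11100001.
P2: D(K, 0b11100001) = 0b10010000; 0b10010000 ⊕ 0b11111000 = 0b01101000.
P3: D(K, 0b10101011) = 0b11011010; 0b11011010 ⊕ 0b11100001 = 0b00111011.
P4: D(K, 0b01111101) = 0b11110100; 0b11110100 ⊕ 0b10101011 = 0b01011111.

P1 = 0b11100001, P2 = 0b01101000, P3 = 0b00111011, P4 = 0b01011111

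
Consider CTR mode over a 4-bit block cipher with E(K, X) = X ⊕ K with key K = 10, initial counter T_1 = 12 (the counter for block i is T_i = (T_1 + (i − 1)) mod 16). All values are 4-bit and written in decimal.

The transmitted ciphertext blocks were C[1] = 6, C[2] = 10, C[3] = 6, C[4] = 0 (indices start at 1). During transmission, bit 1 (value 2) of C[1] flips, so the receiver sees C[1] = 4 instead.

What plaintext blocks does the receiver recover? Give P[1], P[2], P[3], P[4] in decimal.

CTR decryption: S_i = E(K, T_i) where T_i is the counter for block i; P_i = C_i ⊕ S_i.
Only C[1] changed, to 4. In CTR, a change in C_i flips the same bit in P_i only; the keystream is unaffected. Decrypting the received ciphertext:
P[1]: T = 12, S = E(K, T) = 6; 4 ⊕ 6 = 2.
P[2]: T = 13, S = E(K, T) = 7; 10 ⊕ 7 = 13.
P[3]: T = 14, S = E(K, T) = 4; 6 ⊕ 4 = 2.
P[4]: T = 15, S = E(K, T) = 5; 0 ⊕ 5 = 5.
Blocks that differ from the original plaintext: P[1].

P[1] = 2, P[2] = 13, P[3] = 2, P[4] = 5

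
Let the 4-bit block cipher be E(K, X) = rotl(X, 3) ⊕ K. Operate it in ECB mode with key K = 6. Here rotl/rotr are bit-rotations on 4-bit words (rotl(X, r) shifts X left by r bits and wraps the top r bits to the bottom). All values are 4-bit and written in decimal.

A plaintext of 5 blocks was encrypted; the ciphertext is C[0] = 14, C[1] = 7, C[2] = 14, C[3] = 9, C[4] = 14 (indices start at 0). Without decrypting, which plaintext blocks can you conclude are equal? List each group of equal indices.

P[0] = P[2] = P[4]

ECB encrypts each block independently with the same key, so equal ciphertext blocks imply equal plaintext blocks.
C[0] = C[2] = C[4] = 14, so P[0] = P[2] = P[4].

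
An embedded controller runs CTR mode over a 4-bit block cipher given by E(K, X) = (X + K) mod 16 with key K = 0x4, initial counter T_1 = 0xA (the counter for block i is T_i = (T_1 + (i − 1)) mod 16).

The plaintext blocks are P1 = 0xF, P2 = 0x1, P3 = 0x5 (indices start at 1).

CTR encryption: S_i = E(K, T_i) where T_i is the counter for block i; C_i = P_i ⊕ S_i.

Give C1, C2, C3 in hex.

C1: T = 0xA, S = E(K, T) = 0xE; 0xF ⊕ 0xE = 0x1.
C2: T = 0xB, S = E(K, T) = 0xF; 0x1 ⊕ 0xF = 0xE.
C3: T = 0xC, S = E(K, T) = 0x0; 0x5 ⊕ 0x0 = 0x5.

C1 = 0x1, C2 = 0xE, C3 = 0x5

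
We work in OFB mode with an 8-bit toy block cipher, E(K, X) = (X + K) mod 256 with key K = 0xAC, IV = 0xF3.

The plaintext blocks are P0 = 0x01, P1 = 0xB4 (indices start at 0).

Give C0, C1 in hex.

OFB encryption: S_i = E(K, S_{i−1}) with S_{−1} = IV; C_i = P_i ⊕ S_i.
C0: S = E(K, 0xF3) = 0x9F; 0x01 ⊕ 0x9F = 0x9E.
C1: S = E(K, 0x9F) = 0x4B; 0xB4 ⊕ 0x4B = 0xFF.

C0 = 0x9E, C1 = 0xFF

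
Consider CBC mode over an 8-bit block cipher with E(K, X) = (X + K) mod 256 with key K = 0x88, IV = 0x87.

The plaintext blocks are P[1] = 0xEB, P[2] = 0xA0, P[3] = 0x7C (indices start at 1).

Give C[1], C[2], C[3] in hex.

CBC encryption: C_i = E(K, P_i ⊕ C_{i−1}), with C_{0} = IV.
C[1]: P[1] ⊕ 0x87 = 0x6C; E(K, 0x6C) = 0xF4.
C[2]: P[2] ⊕ 0xF4 = 0x54; E(K, 0x54) = 0xDC.
C[3]: P[3] ⊕ 0xDC = 0xA0; E(K, 0xA0) = 0x28.

C[1] = 0xF4, C[2] = 0xDC, C[3] = 0x28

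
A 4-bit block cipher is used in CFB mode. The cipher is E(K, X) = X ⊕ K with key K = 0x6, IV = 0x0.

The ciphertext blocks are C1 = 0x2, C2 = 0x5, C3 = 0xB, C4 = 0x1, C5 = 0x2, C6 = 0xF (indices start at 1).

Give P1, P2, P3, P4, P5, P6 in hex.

P1 = 0x4, P2 = 0x1, P3 = 0x8, P4 = 0xC, P5 = 0x5, P6 = 0xB

CFB decryption: P_i = C_i ⊕ E(K, C_{i−1}), with C_{0} = IV.
P1: E(K, 0x0) = 0x6; 0x2 ⊕ 0x6 = 0x4.
P2: E(K, 0x2) = 0x4; 0x5 ⊕ 0x4 = 0x1.
P3: E(K, 0x5) = 0x3; 0xB ⊕ 0x3 = 0x8.
P4: E(K, 0xB) = 0xD; 0x1 ⊕ 0xD = 0xC.
P5: E(K, 0x1) = 0x7; 0x2 ⊕ 0x7 = 0x5.
P6: E(K, 0x2) = 0x4; 0xF ⊕ 0x4 = 0xB.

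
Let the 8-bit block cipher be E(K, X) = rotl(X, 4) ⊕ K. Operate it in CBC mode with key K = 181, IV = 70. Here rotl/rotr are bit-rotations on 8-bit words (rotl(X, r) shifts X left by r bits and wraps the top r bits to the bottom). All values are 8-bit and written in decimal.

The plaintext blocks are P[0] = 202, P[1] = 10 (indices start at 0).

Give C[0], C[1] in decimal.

C[0] = 125, C[1] = 194

CBC encryption: C_i = E(K, P_i ⊕ C_{i−1}), with C_{−1} = IV.
C[0]: P[0] ⊕ 70 = 140; E(K, 140) = 125.
C[1]: P[1] ⊕ 125 = 119; E(K, 119) = 194.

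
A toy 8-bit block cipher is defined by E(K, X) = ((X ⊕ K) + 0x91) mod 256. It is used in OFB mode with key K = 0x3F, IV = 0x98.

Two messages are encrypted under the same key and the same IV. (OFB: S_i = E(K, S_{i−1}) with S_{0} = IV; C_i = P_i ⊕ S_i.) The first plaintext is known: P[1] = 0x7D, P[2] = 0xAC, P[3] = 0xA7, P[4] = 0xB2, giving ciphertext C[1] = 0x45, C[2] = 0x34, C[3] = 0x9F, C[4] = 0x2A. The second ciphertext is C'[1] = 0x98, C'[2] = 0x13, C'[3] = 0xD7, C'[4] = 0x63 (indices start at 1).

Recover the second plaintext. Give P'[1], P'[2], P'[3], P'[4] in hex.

P'[1] = 0xA0, P'[2] = 0x8B, P'[3] = 0xEF, P'[4] = 0xFB

In OFB with a reused IV, both messages share the same keystream S_i, so C_i ⊕ C'_i = P_i ⊕ P'_i and thus P'_i = P_i ⊕ C_i ⊕ C'_i.
P'[1]: 0x7D ⊕ 0x45 ⊕ 0x98 = 0xA0.
P'[2]: 0xAC ⊕ 0x34 ⊕ 0x13 = 0x8B.
P'[3]: 0xA7 ⊕ 0x9F ⊕ 0xD7 = 0xEF.
P'[4]: 0xB2 ⊕ 0x2A ⊕ 0x63 = 0xFB.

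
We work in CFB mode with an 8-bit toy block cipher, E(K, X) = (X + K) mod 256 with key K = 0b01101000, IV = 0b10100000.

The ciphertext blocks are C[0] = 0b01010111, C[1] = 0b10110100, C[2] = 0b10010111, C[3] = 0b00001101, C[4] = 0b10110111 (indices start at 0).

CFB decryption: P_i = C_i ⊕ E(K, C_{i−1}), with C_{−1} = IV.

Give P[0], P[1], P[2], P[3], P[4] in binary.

P[0] = 0b01011111, P[1] = 0b00001011, P[2] = 0b10001011, P[3] = 0b11110010, P[4] = 0b11000010

P[0]: E(K, 0b10100000) = 0b00001000; 0b01010111 ⊕ 0b00001000 = 0b01011111.
P[1]: E(K, 0b01010111) = 0b10111111; 0b10110100 ⊕ 0b10111111 = 0b00001011.
P[2]: E(K, 0b10110100) = 0b00011100; 0b10010111 ⊕ 0b00011100 = 0b10001011.
P[3]: E(K, 0b10010111) = 0b11111111; 0b00001101 ⊕ 0b11111111 = 0b11110010.
P[4]: E(K, 0b00001101) = 0b01110101; 0b10110111 ⊕ 0b01110101 = 0b11000010.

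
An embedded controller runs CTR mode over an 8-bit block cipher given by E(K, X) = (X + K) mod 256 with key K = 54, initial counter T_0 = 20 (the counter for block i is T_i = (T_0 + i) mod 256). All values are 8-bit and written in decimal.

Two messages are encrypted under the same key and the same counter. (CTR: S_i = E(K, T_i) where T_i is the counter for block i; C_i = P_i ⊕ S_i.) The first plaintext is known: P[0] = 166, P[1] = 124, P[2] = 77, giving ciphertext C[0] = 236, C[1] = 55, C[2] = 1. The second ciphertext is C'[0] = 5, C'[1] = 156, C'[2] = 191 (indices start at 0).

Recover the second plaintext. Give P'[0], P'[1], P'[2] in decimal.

In CTR with a reused counter, both messages share the same keystream S_i, so C_i ⊕ C'_i = P_i ⊕ P'_i and thus P'_i = P_i ⊕ C_i ⊕ C'_i.
P'[0]: 166 ⊕ 236 ⊕ 5 = 79.
P'[1]: 124 ⊕ 55 ⊕ 156 = 215.
P'[2]: 77 ⊕ 1 ⊕ 191 = 243.

P'[0] = 79, P'[1] = 215, P'[2] = 243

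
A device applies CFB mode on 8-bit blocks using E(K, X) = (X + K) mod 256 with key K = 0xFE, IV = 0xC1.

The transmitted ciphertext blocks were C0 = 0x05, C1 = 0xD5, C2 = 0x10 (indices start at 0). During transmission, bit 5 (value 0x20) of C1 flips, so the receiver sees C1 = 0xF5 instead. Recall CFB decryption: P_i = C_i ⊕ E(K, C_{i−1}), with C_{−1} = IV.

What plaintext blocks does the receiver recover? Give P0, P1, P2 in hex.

P0 = 0xBA, P1 = 0xF6, P2 = 0xE3

Only C1 changed, to 0xF5. In CFB, a change in C_i flips the same bit in P_i and garbles P_{i+1}. Decrypting the received ciphertext:
P0: E(K, 0xC1) = 0xBF; 0x05 ⊕ 0xBF = 0xBA.
P1: E(K, 0x05) = 0x03; 0xF5 ⊕ 0x03 = 0xF6.
P2: E(K, 0xF5) = 0xF3; 0x10 ⊕ 0xF3 = 0xE3.
Blocks that differ from the original plaintext: P1, P2.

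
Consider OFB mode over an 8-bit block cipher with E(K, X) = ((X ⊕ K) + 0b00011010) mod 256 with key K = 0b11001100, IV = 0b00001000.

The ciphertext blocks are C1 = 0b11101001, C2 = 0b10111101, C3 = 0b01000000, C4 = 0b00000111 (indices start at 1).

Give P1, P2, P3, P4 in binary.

OFB decryption: S_i = E(K, S_{i−1}) with S_{0} = IV; P_i = C_i ⊕ S_i.
P1: S = E(K, 0b00001000) = 0b11011110; 0b11101001 ⊕ 0b11011110 = 0b00110111.
P2: S = E(K, 0b11011110) = 0b00101100; 0b10111101 ⊕ 0b00101100 = 0b10010001.
P3: S = E(K, 0b00101100) = 0b11111010; 0b01000000 ⊕ 0b11111010 = 0b10111010.
P4: S = E(K, 0b11111010) = 0b01010000; 0b00000111 ⊕ 0b01010000 = 0b01010111.

P1 = 0b00110111, P2 = 0b10010001, P3 = 0b10111010, P4 = 0b01010111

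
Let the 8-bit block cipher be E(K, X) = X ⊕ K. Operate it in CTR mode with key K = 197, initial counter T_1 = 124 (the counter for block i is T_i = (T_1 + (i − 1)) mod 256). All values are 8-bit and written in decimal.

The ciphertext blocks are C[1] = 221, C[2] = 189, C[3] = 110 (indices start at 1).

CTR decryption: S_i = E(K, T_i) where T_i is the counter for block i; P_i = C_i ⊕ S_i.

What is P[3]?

P[3] = 213

P[3]: T = 126, S = E(K, T) = 187; 110 ⊕ 187 = 213.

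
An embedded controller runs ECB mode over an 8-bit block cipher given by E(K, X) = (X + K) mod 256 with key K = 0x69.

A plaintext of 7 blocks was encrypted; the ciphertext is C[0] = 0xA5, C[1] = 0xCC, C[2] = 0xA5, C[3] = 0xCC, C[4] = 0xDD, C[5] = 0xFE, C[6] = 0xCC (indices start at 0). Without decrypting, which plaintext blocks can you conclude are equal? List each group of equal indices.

ECB encrypts each block independently with the same key, so equal ciphertext blocks imply equal plaintext blocks.
C[0] = C[2] = 0xA5, so P[0] = P[2].
C[1] = C[3] = C[6] = 0xCC, so P[1] = P[3] = P[6].

P[0] = P[2]; P[1] = P[3] = P[6]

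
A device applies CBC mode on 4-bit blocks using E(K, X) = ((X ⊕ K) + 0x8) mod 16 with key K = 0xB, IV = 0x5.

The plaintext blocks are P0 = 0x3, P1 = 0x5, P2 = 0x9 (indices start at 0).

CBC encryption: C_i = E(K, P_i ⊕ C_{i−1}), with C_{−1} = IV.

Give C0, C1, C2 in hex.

C0 = 0x5, C1 = 0x3, C2 = 0x9

C0: P0 ⊕ 0x5 = 0x6; E(K, 0x6) = 0x5.
C1: P1 ⊕ 0x5 = 0x0; E(K, 0x0) = 0x3.
C2: P2 ⊕ 0x3 = 0xA; E(K, 0xA) = 0x9.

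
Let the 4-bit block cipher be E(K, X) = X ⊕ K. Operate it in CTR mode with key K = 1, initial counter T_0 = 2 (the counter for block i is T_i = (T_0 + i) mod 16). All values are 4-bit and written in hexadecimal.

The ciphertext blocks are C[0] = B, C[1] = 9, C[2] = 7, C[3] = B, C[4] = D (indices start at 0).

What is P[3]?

P[3] = F

CTR decryption: S_i = E(K, T_i) where T_i is the counter for block i; P_i = C_i ⊕ S_i.
P[3]: T = 5, S = E(K, T) = 4; B ⊕ 4 = F.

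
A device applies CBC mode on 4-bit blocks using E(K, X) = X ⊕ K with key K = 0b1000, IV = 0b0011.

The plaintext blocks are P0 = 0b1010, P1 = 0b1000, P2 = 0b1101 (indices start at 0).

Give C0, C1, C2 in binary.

CBC encryption: C_i = E(K, P_i ⊕ C_{i−1}), with C_{−1} = IV.
C0: P0 ⊕ 0b0011 = 0b1001; E(K, 0b1001) = 0b0001.
C1: P1 ⊕ 0b0001 = 0b1001; E(K, 0b1001) = 0b0001.
C2: P2 ⊕ 0b0001 = 0b1100; E(K, 0b1100) = 0b0100.

C0 = 0b0001, C1 = 0b0001, C2 = 0b0100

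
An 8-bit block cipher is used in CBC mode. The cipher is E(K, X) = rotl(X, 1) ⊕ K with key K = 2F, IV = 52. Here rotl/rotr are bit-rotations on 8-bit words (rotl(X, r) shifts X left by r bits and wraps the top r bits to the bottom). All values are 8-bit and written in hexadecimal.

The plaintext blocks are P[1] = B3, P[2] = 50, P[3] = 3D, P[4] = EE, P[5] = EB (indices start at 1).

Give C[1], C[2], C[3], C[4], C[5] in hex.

CBC encryption: C_i = E(K, P_i ⊕ C_{i−1}), with C_{0} = IV.
C[1]: P[1] ⊕ 52 = E1; E(K, E1) = EC.
C[2]: P[2] ⊕ EC = BC; E(K, BC) = 56.
C[3]: P[3] ⊕ 56 = 6B; E(K, 6B) = F9.
C[4]: P[4] ⊕ F9 = 17; E(K, 17) = 01.
C[5]: P[5] ⊕ 01 = EA; E(K, EA) = FA.

C[1] = EC, C[2] = 56, C[3] = F9, C[4] = 01, C[5] = FA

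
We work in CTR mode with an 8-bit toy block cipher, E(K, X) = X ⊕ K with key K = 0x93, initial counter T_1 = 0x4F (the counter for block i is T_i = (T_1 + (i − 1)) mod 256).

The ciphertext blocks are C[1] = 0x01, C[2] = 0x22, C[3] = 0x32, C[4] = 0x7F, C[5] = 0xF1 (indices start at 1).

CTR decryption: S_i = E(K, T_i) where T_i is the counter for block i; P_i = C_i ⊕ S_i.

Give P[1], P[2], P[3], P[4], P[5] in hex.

P[1]: T = 0x4F, S = E(K, T) = 0xDC; 0x01 ⊕ 0xDC = 0xDD.
P[2]: T = 0x50, S = E(K, T) = 0xC3; 0x22 ⊕ 0xC3 = 0xE1.
P[3]: T = 0x51, S = E(K, T) = 0xC2; 0x32 ⊕ 0xC2 = 0xF0.
P[4]: T = 0x52, S = E(K, T) = 0xC1; 0x7F ⊕ 0xC1 = 0xBE.
P[5]: T = 0x53, S = E(K, T) = 0xC0; 0xF1 ⊕ 0xC0 = 0x31.

P[1] = 0xDD, P[2] = 0xE1, P[3] = 0xF0, P[4] = 0xBE, P[5] = 0x31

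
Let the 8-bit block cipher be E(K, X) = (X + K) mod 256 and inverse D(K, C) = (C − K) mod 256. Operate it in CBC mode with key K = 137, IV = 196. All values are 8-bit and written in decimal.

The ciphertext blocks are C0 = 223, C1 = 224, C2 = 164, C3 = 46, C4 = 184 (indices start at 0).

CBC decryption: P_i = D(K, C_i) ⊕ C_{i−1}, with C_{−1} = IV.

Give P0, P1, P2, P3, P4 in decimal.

P0: D(K, 223) = 86; 86 ⊕ 196 = 146.
P1: D(K, 224) = 87; 87 ⊕ 223 = 136.
P2: D(K, 164) = 27; 27 ⊕ 224 = 251.
P3: D(K, 46) = 165; 165 ⊕ 164 = 1.
P4: D(K, 184) = 47; 47 ⊕ 46 = 1.

P0 = 146, P1 = 136, P2 = 251, P3 = 1, P4 = 1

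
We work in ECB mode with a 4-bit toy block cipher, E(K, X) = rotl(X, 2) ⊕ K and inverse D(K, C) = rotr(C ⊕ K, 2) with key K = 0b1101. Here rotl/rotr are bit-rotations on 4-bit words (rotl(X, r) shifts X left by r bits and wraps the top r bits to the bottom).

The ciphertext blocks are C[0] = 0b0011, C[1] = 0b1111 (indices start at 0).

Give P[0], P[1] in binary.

ECB decryption: P_i = D(K, C_i).
P[0]: D(K, 0b0011) = 0b1011.
P[1]: D(K, 0b1111) = 0b1000.

P[0] = 0b1011, P[1] = 0b1000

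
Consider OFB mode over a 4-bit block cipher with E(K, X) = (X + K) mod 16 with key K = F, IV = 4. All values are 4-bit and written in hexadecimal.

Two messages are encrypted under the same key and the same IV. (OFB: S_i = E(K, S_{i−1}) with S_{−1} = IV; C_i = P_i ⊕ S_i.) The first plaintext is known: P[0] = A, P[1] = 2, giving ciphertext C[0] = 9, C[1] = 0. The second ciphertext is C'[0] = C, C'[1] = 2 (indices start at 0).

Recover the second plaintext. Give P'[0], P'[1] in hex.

P'[0] = F, P'[1] = 0

In OFB with a reused IV, both messages share the same keystream S_i, so C_i ⊕ C'_i = P_i ⊕ P'_i and thus P'_i = P_i ⊕ C_i ⊕ C'_i.
P'[0]: A ⊕ 9 ⊕ C = F.
P'[1]: 2 ⊕ 0 ⊕ 2 = 0.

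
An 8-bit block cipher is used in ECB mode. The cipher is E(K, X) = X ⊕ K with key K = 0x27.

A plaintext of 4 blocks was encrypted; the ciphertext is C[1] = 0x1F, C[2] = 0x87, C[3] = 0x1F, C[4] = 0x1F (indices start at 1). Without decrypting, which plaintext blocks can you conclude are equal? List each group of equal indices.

P[1] = P[3] = P[4]

ECB encrypts each block independently with the same key, so equal ciphertext blocks imply equal plaintext blocks.
C[1] = C[3] = C[4] = 0x1F, so P[1] = P[3] = P[4].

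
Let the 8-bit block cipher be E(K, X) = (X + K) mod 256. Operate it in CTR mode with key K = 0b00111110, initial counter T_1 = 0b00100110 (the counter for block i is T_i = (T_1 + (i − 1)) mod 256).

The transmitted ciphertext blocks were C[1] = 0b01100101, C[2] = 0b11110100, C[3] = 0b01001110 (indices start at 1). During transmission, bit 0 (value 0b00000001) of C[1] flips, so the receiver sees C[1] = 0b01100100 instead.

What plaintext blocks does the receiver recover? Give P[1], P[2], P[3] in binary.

P[1] = 0b00000000, P[2] = 0b10010001, P[3] = 0b00101000

CTR decryption: S_i = E(K, T_i) where T_i is the counter for block i; P_i = C_i ⊕ S_i.
Only C[1] changed, to 0b01100100. In CTR, a change in C_i flips the same bit in P_i only; the keystream is unaffected. Decrypting the received ciphertext:
P[1]: T = 0b00100110, S = E(K, T) = 0b01100100; 0b01100100 ⊕ 0b01100100 = 0b00000000.
P[2]: T = 0b00100111, S = E(K, T) = 0b01100101; 0b11110100 ⊕ 0b01100101 = 0b10010001.
P[3]: T = 0b00101000, S = E(K, T) = 0b01100110; 0b01001110 ⊕ 0b01100110 = 0b00101000.
Blocks that differ from the original plaintext: P[1].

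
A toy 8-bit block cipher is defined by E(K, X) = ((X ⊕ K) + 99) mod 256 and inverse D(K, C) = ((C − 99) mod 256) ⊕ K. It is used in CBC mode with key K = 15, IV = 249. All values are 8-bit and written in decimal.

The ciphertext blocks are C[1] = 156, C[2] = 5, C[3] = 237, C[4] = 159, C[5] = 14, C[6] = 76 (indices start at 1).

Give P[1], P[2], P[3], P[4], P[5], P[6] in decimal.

CBC decryption: P_i = D(K, C_i) ⊕ C_{i−1}, with C_{0} = IV.
P[1]: D(K, 156) = 54; 54 ⊕ 249 = 207.
P[2]: D(K, 5) = 173; 173 ⊕ 156 = 49.
P[3]: D(K, 237) = 133; 133 ⊕ 5 = 128.
P[4]: D(K, 159) = 51; 51 ⊕ 237 = 222.
P[5]: D(K, 14) = 164; 164 ⊕ 159 = 59.
P[6]: D(K, 76) = 230; 230 ⊕ 14 = 232.

P[1] = 207, P[2] = 49, P[3] = 128, P[4] = 222, P[5] = 59, P[6] = 232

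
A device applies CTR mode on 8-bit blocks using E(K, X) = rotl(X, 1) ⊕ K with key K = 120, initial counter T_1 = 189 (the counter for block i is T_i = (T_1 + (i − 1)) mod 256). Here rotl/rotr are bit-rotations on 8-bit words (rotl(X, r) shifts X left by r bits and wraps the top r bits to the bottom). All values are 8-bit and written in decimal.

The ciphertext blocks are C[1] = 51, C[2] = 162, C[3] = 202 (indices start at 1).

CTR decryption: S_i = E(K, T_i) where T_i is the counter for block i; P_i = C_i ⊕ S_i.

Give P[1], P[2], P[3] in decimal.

P[1] = 48, P[2] = 167, P[3] = 205

P[1]: T = 189, S = E(K, T) = 3; 51 ⊕ 3 = 48.
P[2]: T = 190, S = E(K, T) = 5; 162 ⊕ 5 = 167.
P[3]: T = 191, S = E(K, T) = 7; 202 ⊕ 7 = 205.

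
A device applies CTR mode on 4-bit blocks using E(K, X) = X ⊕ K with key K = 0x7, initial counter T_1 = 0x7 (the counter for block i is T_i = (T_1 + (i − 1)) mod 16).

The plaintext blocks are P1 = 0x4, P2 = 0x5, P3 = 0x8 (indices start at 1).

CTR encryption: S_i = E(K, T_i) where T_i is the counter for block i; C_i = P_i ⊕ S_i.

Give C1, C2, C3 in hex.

C1: T = 0x7, S = E(K, T) = 0x0; 0x4 ⊕ 0x0 = 0x4.
C2: T = 0x8, S = E(K, T) = 0xF; 0x5 ⊕ 0xF = 0xA.
C3: T = 0x9, S = E(K, T) = 0xE; 0x8 ⊕ 0xE = 0x6.

C1 = 0x4, C2 = 0xA, C3 = 0x6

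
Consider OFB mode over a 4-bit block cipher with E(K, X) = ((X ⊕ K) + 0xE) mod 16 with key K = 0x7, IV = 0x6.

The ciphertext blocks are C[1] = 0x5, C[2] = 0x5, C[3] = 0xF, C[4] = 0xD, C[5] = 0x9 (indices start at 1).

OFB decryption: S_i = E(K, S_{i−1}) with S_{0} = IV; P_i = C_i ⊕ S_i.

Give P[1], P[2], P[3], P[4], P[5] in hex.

P[1]: S = E(K, 0x6) = 0xF; 0x5 ⊕ 0xF = 0xA.
P[2]: S = E(K, 0xF) = 0x6; 0x5 ⊕ 0x6 = 0x3.
P[3]: S = E(K, 0x6) = 0xF; 0xF ⊕ 0xF = 0x0.
P[4]: S = E(K, 0xF) = 0x6; 0xD ⊕ 0x6 = 0xB.
P[5]: S = E(K, 0x6) = 0xF; 0x9 ⊕ 0xF = 0x6.

P[1] = 0xA, P[2] = 0x3, P[3] = 0x0, P[4] = 0xB, P[5] = 0x6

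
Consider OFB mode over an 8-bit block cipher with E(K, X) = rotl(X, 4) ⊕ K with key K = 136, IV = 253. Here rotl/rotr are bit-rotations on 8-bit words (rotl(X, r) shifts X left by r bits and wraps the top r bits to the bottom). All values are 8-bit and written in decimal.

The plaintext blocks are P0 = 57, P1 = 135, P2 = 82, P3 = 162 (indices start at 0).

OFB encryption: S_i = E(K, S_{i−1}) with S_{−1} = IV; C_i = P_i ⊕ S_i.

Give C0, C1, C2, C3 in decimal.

C0 = 110, C1 = 122, C2 = 5, C3 = 95

C0: S = E(K, 253) = 87; 57 ⊕ 87 = 110.
C1: S = E(K, 87) = 253; 135 ⊕ 253 = 122.
C2: S = E(K, 253) = 87; 82 ⊕ 87 = 5.
C3: S = E(K, 87) = 253; 162 ⊕ 253 = 95.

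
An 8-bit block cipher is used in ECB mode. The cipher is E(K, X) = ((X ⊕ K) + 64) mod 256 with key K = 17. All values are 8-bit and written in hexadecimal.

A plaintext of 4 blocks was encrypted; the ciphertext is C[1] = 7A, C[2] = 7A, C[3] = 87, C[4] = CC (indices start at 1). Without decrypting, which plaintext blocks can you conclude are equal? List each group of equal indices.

ECB encrypts each block independently with the same key, so equal ciphertext blocks imply equal plaintext blocks.
C[1] = C[2] = 7A, so P[1] = P[2].

P[1] = P[2]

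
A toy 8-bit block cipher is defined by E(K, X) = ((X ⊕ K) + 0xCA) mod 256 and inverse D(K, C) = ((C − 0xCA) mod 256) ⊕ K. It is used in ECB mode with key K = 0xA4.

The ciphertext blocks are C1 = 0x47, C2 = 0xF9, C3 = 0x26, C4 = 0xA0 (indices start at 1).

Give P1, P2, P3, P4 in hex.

ECB decryption: P_i = D(K, C_i).
P1: D(K, 0x47) = 0xD9.
P2: D(K, 0xF9) = 0x8B.
P3: D(K, 0x26) = 0xF8.
P4: D(K, 0xA0) = 0x72.

P1 = 0xD9, P2 = 0x8B, P3 = 0xF8, P4 = 0x72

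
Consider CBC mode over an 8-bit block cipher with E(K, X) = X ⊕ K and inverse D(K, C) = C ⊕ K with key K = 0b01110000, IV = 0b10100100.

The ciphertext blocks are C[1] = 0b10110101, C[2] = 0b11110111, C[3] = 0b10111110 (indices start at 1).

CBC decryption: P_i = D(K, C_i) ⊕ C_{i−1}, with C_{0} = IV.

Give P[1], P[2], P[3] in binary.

P[1] = 0b01100001, P[2] = 0b00110010, P[3] = 0b00111001

P[1]: D(K, 0b10110101) = 0b11000101; 0b11000101 ⊕ 0b10100100 = 0b01100001.
P[2]: D(K, 0b11110111) = 0b10000111; 0b10000111 ⊕ 0b10110101 = 0b00110010.
P[3]: D(K, 0b10111110) = 0b11001110; 0b11001110 ⊕ 0b11110111 = 0b00111001.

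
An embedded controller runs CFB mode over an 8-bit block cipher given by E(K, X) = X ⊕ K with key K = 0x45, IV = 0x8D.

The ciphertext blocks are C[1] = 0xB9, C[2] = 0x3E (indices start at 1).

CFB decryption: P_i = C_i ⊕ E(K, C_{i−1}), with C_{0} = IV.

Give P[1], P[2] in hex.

P[1]: E(K, 0x8D) = 0xC8; 0xB9 ⊕ 0xC8 = 0x71.
P[2]: E(K, 0xB9) = 0xFC; 0x3E ⊕ 0xFC = 0xC2.

P[1] = 0x71, P[2] = 0xC2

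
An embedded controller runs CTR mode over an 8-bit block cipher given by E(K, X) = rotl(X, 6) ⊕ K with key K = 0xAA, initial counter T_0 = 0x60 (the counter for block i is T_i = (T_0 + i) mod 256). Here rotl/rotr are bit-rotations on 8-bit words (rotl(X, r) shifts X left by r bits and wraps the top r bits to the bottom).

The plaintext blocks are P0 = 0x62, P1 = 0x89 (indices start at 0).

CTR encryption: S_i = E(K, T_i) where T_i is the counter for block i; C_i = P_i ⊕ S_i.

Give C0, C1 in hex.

C0: T = 0x60, S = E(K, T) = 0xB2; 0x62 ⊕ 0xB2 = 0xD0.
C1: T = 0x61, S = E(K, T) = 0xF2; 0x89 ⊕ 0xF2 = 0x7B.

C0 = 0xD0, C1 = 0x7B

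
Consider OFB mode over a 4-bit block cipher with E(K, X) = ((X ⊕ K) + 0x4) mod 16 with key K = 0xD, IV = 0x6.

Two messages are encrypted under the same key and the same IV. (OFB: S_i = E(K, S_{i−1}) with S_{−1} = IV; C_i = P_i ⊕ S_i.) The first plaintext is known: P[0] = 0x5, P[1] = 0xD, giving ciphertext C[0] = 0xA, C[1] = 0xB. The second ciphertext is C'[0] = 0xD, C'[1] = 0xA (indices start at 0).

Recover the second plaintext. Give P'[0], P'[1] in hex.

P'[0] = 0x2, P'[1] = 0xC

In OFB with a reused IV, both messages share the same keystream S_i, so C_i ⊕ C'_i = P_i ⊕ P'_i and thus P'_i = P_i ⊕ C_i ⊕ C'_i.
P'[0]: 0x5 ⊕ 0xA ⊕ 0xD = 0x2.
P'[1]: 0xD ⊕ 0xB ⊕ 0xA = 0xC.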